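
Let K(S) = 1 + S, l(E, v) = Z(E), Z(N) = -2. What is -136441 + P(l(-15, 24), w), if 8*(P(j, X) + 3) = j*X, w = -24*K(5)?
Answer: -136408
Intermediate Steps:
l(E, v) = -2
w = -144 (w = -24*(1 + 5) = -24*6 = -144)
P(j, X) = -3 + X*j/8 (P(j, X) = -3 + (j*X)/8 = -3 + (X*j)/8 = -3 + X*j/8)
-136441 + P(l(-15, 24), w) = -136441 + (-3 + (⅛)*(-144)*(-2)) = -136441 + (-3 + 36) = -136441 + 33 = -136408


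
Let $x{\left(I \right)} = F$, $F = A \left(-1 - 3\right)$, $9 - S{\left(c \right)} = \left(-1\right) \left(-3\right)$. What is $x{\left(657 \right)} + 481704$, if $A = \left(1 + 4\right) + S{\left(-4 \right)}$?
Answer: $481660$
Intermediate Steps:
$S{\left(c \right)} = 6$ ($S{\left(c \right)} = 9 - \left(-1\right) \left(-3\right) = 9 - 3 = 6$)
$A = 11$ ($A = \left(1 + 4\right) + 6 = 5 + 6 = 11$)
$F = -44$ ($F = 11 \left(-1 - 3\right) = 11 \left(-4\right) = -44$)
$x{\left(I \right)} = -44$
$x{\left(657 \right)} + 481704 = -44 + 481704 = 481660$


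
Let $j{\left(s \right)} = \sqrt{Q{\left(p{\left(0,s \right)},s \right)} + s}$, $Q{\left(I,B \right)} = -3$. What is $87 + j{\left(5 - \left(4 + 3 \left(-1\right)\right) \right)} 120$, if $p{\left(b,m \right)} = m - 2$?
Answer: $207$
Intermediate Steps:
$p{\left(b,m \right)} = -2 + m$ ($p{\left(b,m \right)} = m - 2 = -2 + m$)
$j{\left(s \right)} = \sqrt{-3 + s}$
$87 + j{\left(5 - \left(4 + 3 \left(-1\right)\right) \right)} 120 = 87 + \sqrt{-3 + \left(5 - \left(4 + 3 \left(-1\right)\right)\right)} 120 = 87 + \sqrt{-3 + \left(5 - \left(4 - 3\right)\right)} 120 = 87 + \sqrt{-3 + \left(5 - 1\right)} 120 = 87 + \sqrt{-3 + 4} \cdot 120 = 87 + \sqrt{1} \cdot 120 = 87 + 1 \cdot 120 = 87 + 120 = 207$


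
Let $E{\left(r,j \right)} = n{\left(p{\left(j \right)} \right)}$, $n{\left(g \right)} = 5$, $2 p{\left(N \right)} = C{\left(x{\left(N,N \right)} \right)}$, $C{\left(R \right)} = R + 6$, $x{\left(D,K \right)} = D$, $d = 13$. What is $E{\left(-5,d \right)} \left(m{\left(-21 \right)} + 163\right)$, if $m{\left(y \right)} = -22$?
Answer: $705$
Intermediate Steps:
$C{\left(R \right)} = 6 + R$
$p{\left(N \right)} = 3 + \frac{N}{2}$ ($p{\left(N \right)} = \frac{6 + N}{2} = 3 + \frac{N}{2}$)
$E{\left(r,j \right)} = 5$
$E{\left(-5,d \right)} \left(m{\left(-21 \right)} + 163\right) = 5 \left(-22 + 163\right) = 5 \cdot 141 = 705$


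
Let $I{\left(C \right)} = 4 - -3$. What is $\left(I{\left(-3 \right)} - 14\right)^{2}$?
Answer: $49$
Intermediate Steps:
$I{\left(C \right)} = 7$ ($I{\left(C \right)} = 4 + 3 = 7$)
$\left(I{\left(-3 \right)} - 14\right)^{2} = \left(7 - 14\right)^{2} = \left(-7\right)^{2} = 49$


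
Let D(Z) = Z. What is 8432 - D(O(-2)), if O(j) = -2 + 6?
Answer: 8428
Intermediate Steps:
O(j) = 4
8432 - D(O(-2)) = 8432 - 1*4 = 8432 - 4 = 8428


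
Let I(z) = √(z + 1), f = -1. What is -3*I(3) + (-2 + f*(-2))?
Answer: -6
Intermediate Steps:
I(z) = √(1 + z)
-3*I(3) + (-2 + f*(-2)) = -3*√(1 + 3) + (-2 - 1*(-2)) = -3*√4 + (-2 + 2) = -3*2 + 0 = -6 + 0 = -6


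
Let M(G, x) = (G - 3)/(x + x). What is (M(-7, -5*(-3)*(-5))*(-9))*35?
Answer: -21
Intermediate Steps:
M(G, x) = (-3 + G)/(2*x) (M(G, x) = (-3 + G)/((2*x)) = (-3 + G)*(1/(2*x)) = (-3 + G)/(2*x))
(M(-7, -5*(-3)*(-5))*(-9))*35 = (((-3 - 7)/(2*((-5*(-3)*(-5)))))*(-9))*35 = (((½)*(-10)/(15*(-5)))*(-9))*35 = (((½)*(-10)/(-75))*(-9))*35 = (((½)*(-1/75)*(-10))*(-9))*35 = ((1/15)*(-9))*35 = -⅗*35 = -21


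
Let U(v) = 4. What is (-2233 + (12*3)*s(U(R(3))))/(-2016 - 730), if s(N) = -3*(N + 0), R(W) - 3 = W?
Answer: 2665/2746 ≈ 0.97050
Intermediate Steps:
R(W) = 3 + W
s(N) = -3*N
(-2233 + (12*3)*s(U(R(3))))/(-2016 - 730) = (-2233 + (12*3)*(-3*4))/(-2016 - 730) = (-2233 + 36*(-12))/(-2746) = (-2233 - 432)*(-1/2746) = -2665*(-1/2746) = 2665/2746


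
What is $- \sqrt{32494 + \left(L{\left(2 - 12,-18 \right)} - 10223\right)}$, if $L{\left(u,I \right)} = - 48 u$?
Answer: $- \sqrt{22751} \approx -150.83$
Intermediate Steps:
$- \sqrt{32494 + \left(L{\left(2 - 12,-18 \right)} - 10223\right)} = - \sqrt{32494 - \left(10223 + 48 \left(2 - 12\right)\right)} = - \sqrt{32494 - 9743} = - \sqrt{22751}$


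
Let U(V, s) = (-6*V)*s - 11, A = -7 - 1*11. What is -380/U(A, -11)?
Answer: 380/1199 ≈ 0.31693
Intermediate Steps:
A = -18 (A = -7 - 11 = -18)
U(V, s) = -11 - 6*V*s (U(V, s) = -6*V*s - 11 = -11 - 6*V*s)
-380/U(A, -11) = -380/(-11 - 6*(-18)*(-11)) = -380/(-11 - 1188) = -380/(-1199) = -380*(-1/1199) = 380/1199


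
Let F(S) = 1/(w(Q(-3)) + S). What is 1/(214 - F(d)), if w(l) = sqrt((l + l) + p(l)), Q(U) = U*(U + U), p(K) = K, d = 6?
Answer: 3858/826895 + 3*sqrt(6)/826895 ≈ 0.0046745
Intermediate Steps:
Q(U) = 2*U**2 (Q(U) = U*(2*U) = 2*U**2)
w(l) = sqrt(3)*sqrt(l) (w(l) = sqrt((l + l) + l) = sqrt(2*l + l) = sqrt(3*l) = sqrt(3)*sqrt(l))
F(S) = 1/(S + 3*sqrt(6)) (F(S) = 1/(sqrt(3)*sqrt(2*(-3)**2) + S) = 1/(sqrt(3)*sqrt(2*9) + S) = 1/(sqrt(3)*sqrt(18) + S) = 1/(sqrt(3)*(3*sqrt(2)) + S) = 1/(3*sqrt(6) + S) = 1/(S + 3*sqrt(6)))
1/(214 - F(d)) = 1/(214 - 1/(6 + 3*sqrt(6)))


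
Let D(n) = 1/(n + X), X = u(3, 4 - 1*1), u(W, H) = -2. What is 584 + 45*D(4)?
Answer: 1213/2 ≈ 606.50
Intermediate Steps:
X = -2
D(n) = 1/(-2 + n) (D(n) = 1/(n - 2) = 1/(-2 + n))
584 + 45*D(4) = 584 + 45/(-2 + 4) = 584 + 45/2 = 1213/2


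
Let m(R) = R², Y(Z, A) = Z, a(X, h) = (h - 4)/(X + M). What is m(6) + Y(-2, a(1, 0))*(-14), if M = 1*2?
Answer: 64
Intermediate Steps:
M = 2
a(X, h) = (-4 + h)/(2 + X) (a(X, h) = (h - 4)/(X + 2) = (-4 + h)/(2 + X))
m(6) + Y(-2, a(1, 0))*(-14) = 6² - 2*(-14) = 36 + 28 = 64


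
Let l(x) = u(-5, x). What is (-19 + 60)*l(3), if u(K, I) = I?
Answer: 123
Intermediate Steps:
l(x) = x
(-19 + 60)*l(3) = (-19 + 60)*3 = 41*3 = 123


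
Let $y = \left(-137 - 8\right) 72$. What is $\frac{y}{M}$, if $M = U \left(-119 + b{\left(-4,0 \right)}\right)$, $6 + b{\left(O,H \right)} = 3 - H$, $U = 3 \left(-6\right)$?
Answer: $- \frac{290}{61} \approx -4.7541$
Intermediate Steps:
$U = -18$
$y = -10440$ ($y = \left(-145\right) 72 = -10440$)
$b{\left(O,H \right)} = -3 - H$ ($b{\left(O,H \right)} = -6 - \left(-3 + H\right) = -3 - H$)
$M = 2196$ ($M = - 18 \left(-119 - 3\right) = \left(-18\right) \left(-122\right) = 2196$)
$\frac{y}{M} = - \frac{10440}{2196} = \left(-10440\right) \frac{1}{2196} = - \frac{290}{61}$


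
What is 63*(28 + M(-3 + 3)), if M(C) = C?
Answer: 1764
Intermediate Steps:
63*(28 + M(-3 + 3)) = 63*(28 + (-3 + 3)) = 63*(28 + 0) = 63*28 = 1764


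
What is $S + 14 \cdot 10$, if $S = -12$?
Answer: $128$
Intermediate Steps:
$S + 14 \cdot 10 = -12 + 14 \cdot 10 = -12 + 140 = 128$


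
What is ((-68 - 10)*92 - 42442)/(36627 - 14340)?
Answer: -49618/22287 ≈ -2.2263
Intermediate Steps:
((-68 - 10)*92 - 42442)/(36627 - 14340) = (-78*92 - 42442)/22287 = (-7176 - 42442)*(1/22287) = -49618*1/22287 = -49618/22287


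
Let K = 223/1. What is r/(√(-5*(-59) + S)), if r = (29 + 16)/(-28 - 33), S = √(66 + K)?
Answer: -15*√78/3172 ≈ -0.041764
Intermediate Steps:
K = 223 (K = 223*1 = 223)
S = 17 (S = √(66 + 223) = √289 = 17)
r = -45/61 (r = 45/(-61) = 45*(-1/61) = -45/61 ≈ -0.73771)
r/(√(-5*(-59) + S)) = -45/(61*√(-5*(-59) + 17)) = -45/(61*√(295 + 17)) = -45*√78/156/61 = -15*√78/3172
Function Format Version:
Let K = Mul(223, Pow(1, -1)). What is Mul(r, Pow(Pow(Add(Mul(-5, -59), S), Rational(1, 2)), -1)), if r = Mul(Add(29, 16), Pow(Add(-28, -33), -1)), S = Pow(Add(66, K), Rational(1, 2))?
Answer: Mul(Rational(-15, 3172), Pow(78, Rational(1, 2))) ≈ -0.041764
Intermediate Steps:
K = 223 (K = Mul(223, 1) = 223)
S = 17 (S = Pow(Add(66, 223), Rational(1, 2)) = Pow(289, Rational(1, 2)) = 17)
r = Rational(-45, 61) (r = Mul(45, Pow(-61, -1)) = Mul(45, Rational(-1, 61)) = Rational(-45, 61) ≈ -0.73771)
Mul(r, Pow(Pow(Add(Mul(-5, -59), S), Rational(1, 2)), -1)) = Mul(Rational(-45, 61), Pow(Pow(Add(Mul(-5, -59), 17), Rational(1, 2)), -1)) = Mul(Rational(-45, 61), Pow(Pow(Add(295, 17), Rational(1, 2)), -1)) = Mul(Rational(-45, 61), Pow(Pow(312, Rational(1, 2)), -1)) = Mul(Rational(-45, 61), Pow(Mul(2, Pow(78, Rational(1, 2))), -1)) = Mul(Rational(-45, 61), Mul(Rational(1, 156), Pow(78, Rational(1, 2)))) = Mul(Rational(-15, 3172), Pow(78, Rational(1, 2)))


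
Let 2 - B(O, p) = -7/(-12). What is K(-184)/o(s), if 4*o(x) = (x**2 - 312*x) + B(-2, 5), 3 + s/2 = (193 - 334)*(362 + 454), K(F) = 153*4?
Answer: 29376/636313088897 ≈ 4.6166e-8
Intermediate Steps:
B(O, p) = 17/12 (B(O, p) = 2 - (-7)/(-12) = 2 - (-7)*(-1)/12 = 2 - 1*7/12 = 2 - 7/12 = 17/12)
K(F) = 612
s = -230118 (s = -6 + 2*((193 - 334)*(362 + 454)) = -6 + 2*(-141*816) = -6 + 2*(-115056) = -6 - 230112 = -230118)
o(x) = 17/48 - 78*x + x**2/4 (o(x) = ((x**2 - 312*x) + 17/12)/4 = (17/12 + x**2 - 312*x)/4 = 17/48 - 78*x + x**2/4)
K(-184)/o(s) = 612/(17/48 - 78*(-230118) + (1/4)*(-230118)**2) = 612/(17/48 + 17949204 + (1/4)*52954293924) = 612/(17/48 + 17949204 + 13238573481) = 612/(636313088897/48) = 612*(48/636313088897) = 29376/636313088897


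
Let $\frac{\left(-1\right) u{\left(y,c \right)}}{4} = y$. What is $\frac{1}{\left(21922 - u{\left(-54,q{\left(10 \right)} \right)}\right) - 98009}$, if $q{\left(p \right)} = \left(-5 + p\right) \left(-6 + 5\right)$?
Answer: $- \frac{1}{76303} \approx -1.3106 \cdot 10^{-5}$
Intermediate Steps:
$q{\left(p \right)} = 5 - p$ ($q{\left(p \right)} = \left(-5 + p\right) \left(-1\right) = 5 - p$)
$u{\left(y,c \right)} = - 4 y$
$\frac{1}{\left(21922 - u{\left(-54,q{\left(10 \right)} \right)}\right) - 98009} = \frac{1}{\left(21922 - \left(-4\right) \left(-54\right)\right) - 98009} = \frac{1}{\left(21922 - 216\right) - 98009} = \frac{1}{21706 - 98009} = \frac{1}{-76303} = - \frac{1}{76303}$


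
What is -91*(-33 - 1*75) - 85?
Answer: 9743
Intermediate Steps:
-91*(-33 - 1*75) - 85 = -91*(-33 - 75) - 85 = -91*(-108) - 85 = 9828 - 85 = 9743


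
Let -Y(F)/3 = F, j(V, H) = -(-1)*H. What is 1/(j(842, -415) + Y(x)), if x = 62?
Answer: -1/601 ≈ -0.0016639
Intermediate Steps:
j(V, H) = H
Y(F) = -3*F
1/(j(842, -415) + Y(x)) = 1/(-415 - 3*62) = 1/(-415 - 186) = 1/(-601) = -1/601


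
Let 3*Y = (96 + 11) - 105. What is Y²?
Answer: 4/9 ≈ 0.44444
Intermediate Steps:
Y = ⅔ (Y = ((96 + 11) - 105)/3 = (107 - 105)/3 = (⅓)*2 = ⅔ ≈ 0.66667)
Y² = (⅔)² = 4/9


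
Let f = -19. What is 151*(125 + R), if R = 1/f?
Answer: 358474/19 ≈ 18867.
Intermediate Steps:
R = -1/19 (R = 1/(-19) = -1/19 ≈ -0.052632)
151*(125 + R) = 151*(125 - 1/19) = 151*(2374/19) = 358474/19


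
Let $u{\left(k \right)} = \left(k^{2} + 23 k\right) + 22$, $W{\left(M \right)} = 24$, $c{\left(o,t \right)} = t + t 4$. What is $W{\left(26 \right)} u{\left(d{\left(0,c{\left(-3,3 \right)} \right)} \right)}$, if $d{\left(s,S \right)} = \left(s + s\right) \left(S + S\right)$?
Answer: $528$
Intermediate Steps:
$c{\left(o,t \right)} = 5 t$ ($c{\left(o,t \right)} = t + 4 t = 5 t$)
$d{\left(s,S \right)} = 4 S s$ ($d{\left(s,S \right)} = 2 s 2 S = 4 S s$)
$u{\left(k \right)} = 22 + k^{2} + 23 k$
$W{\left(26 \right)} u{\left(d{\left(0,c{\left(-3,3 \right)} \right)} \right)} = 24 \left(22 + \left(4 \cdot 5 \cdot 3 \cdot 0\right)^{2} + 23 \cdot 4 \cdot 5 \cdot 3 \cdot 0\right) = 24 \left(22 + \left(4 \cdot 15 \cdot 0\right)^{2} + 23 \cdot 4 \cdot 15 \cdot 0\right) = 24 \left(22 + 0^{2} + 23 \cdot 0\right) = 24 \left(22 + 0 + 0\right) = 24 \cdot 22 = 528$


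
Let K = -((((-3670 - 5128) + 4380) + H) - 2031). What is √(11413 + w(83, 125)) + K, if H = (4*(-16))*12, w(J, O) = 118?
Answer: 7217 + √11531 ≈ 7324.4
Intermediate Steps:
H = -768 (H = -64*12 = -768)
K = 7217 (K = -((((-3670 - 5128) + 4380) - 768) - 2031) = -(((-8798 + 4380) - 768) - 2031) = -((-4418 - 768) - 2031) = -(-5186 - 2031) = -1*(-7217) = 7217)
√(11413 + w(83, 125)) + K = √(11413 + 118) + 7217 = √11531 + 7217 = 7217 + √11531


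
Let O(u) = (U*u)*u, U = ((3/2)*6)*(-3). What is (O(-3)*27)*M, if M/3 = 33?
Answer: -649539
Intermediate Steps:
U = -27 (U = ((3*(½))*6)*(-3) = ((3/2)*6)*(-3) = 9*(-3) = -27)
M = 99 (M = 3*33 = 99)
O(u) = -27*u² (O(u) = (-27*u)*u = -27*u²)
(O(-3)*27)*M = (-27*(-3)²*27)*99 = (-27*9*27)*99 = -243*27*99 = -6561*99 = -649539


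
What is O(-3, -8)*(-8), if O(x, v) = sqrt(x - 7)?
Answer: -8*I*sqrt(10) ≈ -25.298*I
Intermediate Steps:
O(x, v) = sqrt(-7 + x)
O(-3, -8)*(-8) = sqrt(-7 - 3)*(-8) = sqrt(-10)*(-8) = (I*sqrt(10))*(-8) = -8*I*sqrt(10)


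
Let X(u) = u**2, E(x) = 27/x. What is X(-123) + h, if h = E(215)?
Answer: 3252762/215 ≈ 15129.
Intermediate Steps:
h = 27/215 ≈ 0.12558
X(-123) + h = (-123)**2 + 27/215 = 15129 + 27/215 = 3252762/215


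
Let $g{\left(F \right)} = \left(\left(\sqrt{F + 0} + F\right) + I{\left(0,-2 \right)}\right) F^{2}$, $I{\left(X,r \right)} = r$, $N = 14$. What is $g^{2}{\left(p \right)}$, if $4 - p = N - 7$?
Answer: $1782 - 810 i \sqrt{3} \approx 1782.0 - 1403.0 i$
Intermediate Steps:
$p = -3$ ($p = 4 - \left(14 - 7\right) = 4 - 7 = -3$)
$g{\left(F \right)} = F^{2} \left(-2 + F + \sqrt{F}\right)$ ($g{\left(F \right)} = \left(\left(\sqrt{F + 0} + F\right) - 2\right) F^{2} = \left(\left(\sqrt{F} + F\right) - 2\right) F^{2} = \left(\left(F + \sqrt{F}\right) - 2\right) F^{2} = \left(-2 + F + \sqrt{F}\right) F^{2} = F^{2} \left(-2 + F + \sqrt{F}\right)$)
$g^{2}{\left(p \right)} = \left(\left(-3\right)^{3} + \left(-3\right)^{\frac{5}{2}} - 2 \left(-3\right)^{2}\right)^{2} = \left(-27 + 9 i \sqrt{3} - 18\right)^{2} = \left(-45 + 9 i \sqrt{3}\right)^{2}$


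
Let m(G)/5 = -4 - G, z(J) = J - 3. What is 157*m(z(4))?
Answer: -3925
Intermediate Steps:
z(J) = -3 + J
m(G) = -20 - 5*G (m(G) = 5*(-4 - G) = -20 - 5*G)
157*m(z(4)) = 157*(-20 - 5*(-3 + 4)) = 157*(-20 - 5*1) = 157*(-20 - 5) = 157*(-25) = -3925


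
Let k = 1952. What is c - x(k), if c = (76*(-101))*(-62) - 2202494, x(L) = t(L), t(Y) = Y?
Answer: -1728534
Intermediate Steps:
x(L) = L
c = -1726582 (c = -7676*(-62) - 2202494 = 475912 - 2202494 = -1726582)
c - x(k) = -1726582 - 1*1952 = -1726582 - 1952 = -1728534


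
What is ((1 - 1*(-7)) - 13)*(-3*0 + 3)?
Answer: -15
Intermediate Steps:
((1 - 1*(-7)) - 13)*(-3*0 + 3) = ((1 + 7) - 13)*(0 + 3) = (8 - 13)*3 = -5*3 = -15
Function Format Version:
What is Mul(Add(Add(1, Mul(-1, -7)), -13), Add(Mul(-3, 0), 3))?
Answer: -15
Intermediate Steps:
Mul(Add(Add(1, Mul(-1, -7)), -13), Add(Mul(-3, 0), 3)) = Mul(Add(Add(1, 7), -13), Add(0, 3)) = Mul(Add(8, -13), 3) = Mul(-5, 3) = -15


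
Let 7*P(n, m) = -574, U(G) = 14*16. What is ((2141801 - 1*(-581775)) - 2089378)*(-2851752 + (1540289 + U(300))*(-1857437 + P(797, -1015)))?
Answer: -1814779785979127802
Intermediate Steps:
U(G) = 224
P(n, m) = -82 (P(n, m) = (⅐)*(-574) = -82)
((2141801 - 1*(-581775)) - 2089378)*(-2851752 + (1540289 + U(300))*(-1857437 + P(797, -1015))) = ((2141801 - 1*(-581775)) - 2089378)*(-2851752 + (1540289 + 224)*(-1857437 - 82)) = ((2141801 + 581775) - 2089378)*(-2851752 + 1540513*(-1857519)) = (2723576 - 2089378)*(-2851752 - 2861532167247) = 634198*(-2861535018999) = -1814779785979127802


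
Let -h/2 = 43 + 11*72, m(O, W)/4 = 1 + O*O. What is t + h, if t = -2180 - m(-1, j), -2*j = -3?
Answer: -3858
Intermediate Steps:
j = 3/2 (j = -½*(-3) = 3/2 ≈ 1.5000)
m(O, W) = 4 + 4*O² (m(O, W) = 4*(1 + O*O) = 4*(1 + O²) = 4 + 4*O²)
h = -1670 (h = -2*(43 + 11*72) = -2*(43 + 792) = -2*835 = -1670)
t = -2188 (t = -2180 - (4 + 4*(-1)²) = -2180 - (4 + 4*1) = -2180 - (4 + 4) = -2180 - 1*8 = -2180 - 8 = -2188)
t + h = -2188 - 1670 = -3858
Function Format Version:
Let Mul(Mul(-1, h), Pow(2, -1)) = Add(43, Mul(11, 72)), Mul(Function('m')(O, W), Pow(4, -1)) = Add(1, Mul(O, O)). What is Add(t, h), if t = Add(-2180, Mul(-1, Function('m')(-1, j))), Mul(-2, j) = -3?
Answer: -3858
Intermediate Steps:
j = Rational(3, 2) (j = Mul(Rational(-1, 2), -3) = Rational(3, 2) ≈ 1.5000)
Function('m')(O, W) = Add(4, Mul(4, Pow(O, 2))) (Function('m')(O, W) = Mul(4, Add(1, Mul(O, O))) = Mul(4, Add(1, Pow(O, 2))) = Add(4, Mul(4, Pow(O, 2))))
h = -1670 (h = Mul(-2, Add(43, Mul(11, 72))) = Mul(-2, Add(43, 792)) = Mul(-2, 835) = -1670)
t = -2188 (t = Add(-2180, Mul(-1, Add(4, Mul(4, Pow(-1, 2))))) = Add(-2180, Mul(-1, Add(4, Mul(4, 1)))) = Add(-2180, Mul(-1, Add(4, 4))) = Add(-2180, Mul(-1, 8)) = Add(-2180, -8) = -2188)
Add(t, h) = Add(-2188, -1670) = -3858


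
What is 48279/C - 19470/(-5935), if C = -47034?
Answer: 41947741/18609786 ≈ 2.2541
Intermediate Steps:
48279/C - 19470/(-5935) = 48279/(-47034) - 19470/(-5935) = 48279*(-1/47034) - 19470*(-1/5935) = -16093/15678 + 3894/1187 = 41947741/18609786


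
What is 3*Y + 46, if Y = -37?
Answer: -65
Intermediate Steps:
3*Y + 46 = 3*(-37) + 46 = -111 + 46 = -65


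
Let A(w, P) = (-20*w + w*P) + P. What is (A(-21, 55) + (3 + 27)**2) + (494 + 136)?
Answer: 850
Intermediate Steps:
A(w, P) = P - 20*w + P*w (A(w, P) = (-20*w + P*w) + P = P - 20*w + P*w)
(A(-21, 55) + (3 + 27)**2) + (494 + 136) = ((55 - 20*(-21) + 55*(-21)) + (3 + 27)**2) + (494 + 136) = ((55 + 420 - 1155) + 30**2) + 630 = (-680 + 900) + 630 = 220 + 630 = 850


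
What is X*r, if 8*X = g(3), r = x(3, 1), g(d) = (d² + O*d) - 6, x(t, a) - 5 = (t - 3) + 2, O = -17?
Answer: -42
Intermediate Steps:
x(t, a) = 4 + t (x(t, a) = 5 + ((t - 3) + 2) = 5 + ((-3 + t) + 2) = 5 + (-1 + t) = 4 + t)
g(d) = -6 + d² - 17*d (g(d) = (d² - 17*d) - 6 = -6 + d² - 17*d)
r = 7 (r = 4 + 3 = 7)
X = -6 (X = (-6 + 3² - 17*3)/8 = (-6 + 9 - 51)/8 = (⅛)*(-48) = -6)
X*r = -6*7 = -42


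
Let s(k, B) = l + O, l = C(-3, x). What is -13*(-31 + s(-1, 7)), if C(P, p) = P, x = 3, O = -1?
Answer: 455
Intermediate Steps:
l = -3
s(k, B) = -4 (s(k, B) = -3 - 1 = -4)
-13*(-31 + s(-1, 7)) = -13*(-31 - 4) = -13*(-35) = 455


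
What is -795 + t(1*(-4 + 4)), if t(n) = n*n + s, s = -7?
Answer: -802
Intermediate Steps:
t(n) = -7 + n² (t(n) = n*n - 7 = n² - 7 = -7 + n²)
-795 + t(1*(-4 + 4)) = -795 + (-7 + (1*(-4 + 4))²) = -795 + (-7 + (1*0)²) = -795 + (-7 + 0²) = -795 + (-7 + 0) = -795 - 7 = -802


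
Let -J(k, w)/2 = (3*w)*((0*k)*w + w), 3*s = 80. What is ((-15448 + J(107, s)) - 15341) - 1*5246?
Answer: -120905/3 ≈ -40302.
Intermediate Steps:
s = 80/3 (s = (1/3)*80 = 80/3 ≈ 26.667)
J(k, w) = -6*w**2 (J(k, w) = -2*3*w*((0*k)*w + w) = -2*3*w*(0*w + w) = -2*3*w*(0 + w) = -2*3*w*w = -6*w**2)
((-15448 + J(107, s)) - 15341) - 1*5246 = ((-15448 - 6*(80/3)**2) - 15341) - 1*5246 = ((-15448 - 6*6400/9) - 15341) - 5246 = ((-15448 - 12800/3) - 15341) - 5246 = (-59144/3 - 15341) - 5246 = -105167/3 - 5246 = -120905/3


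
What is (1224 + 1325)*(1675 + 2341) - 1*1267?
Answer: 10235517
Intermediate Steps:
(1224 + 1325)*(1675 + 2341) - 1*1267 = 2549*4016 - 1267 = 10236784 - 1267 = 10235517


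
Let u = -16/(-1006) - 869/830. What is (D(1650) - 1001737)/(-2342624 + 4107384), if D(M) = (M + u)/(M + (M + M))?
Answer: -690054817738489/1215669926460000 ≈ -0.56763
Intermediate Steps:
u = -430467/417490 (u = -16*(-1/1006) - 869*1/830 = 8/503 - 869/830 = -430467/417490 ≈ -1.0311)
D(M) = (-430467/417490 + M)/(3*M) (D(M) = (M - 430467/417490)/(M + (M + M)) = (-430467/417490 + M)/(M + 2*M) = (-430467/417490 + M)/((3*M)) = (-430467/417490 + M)*(1/(3*M)) = (-430467/417490 + M)/(3*M))
(D(1650) - 1001737)/(-2342624 + 4107384) = ((1/1252470)*(-430467 + 417490*1650)/1650 - 1001737)/(-2342624 + 4107384) = ((1/1252470)*(1/1650)*(-430467 + 688858500) - 1001737)/1764760 = ((1/1252470)*(1/1650)*688428033 - 1001737)*(1/1764760) = (229476011/688858500 - 1001737)*(1/1764760) = -690054817738489/688858500*1/1764760 = -690054817738489/1215669926460000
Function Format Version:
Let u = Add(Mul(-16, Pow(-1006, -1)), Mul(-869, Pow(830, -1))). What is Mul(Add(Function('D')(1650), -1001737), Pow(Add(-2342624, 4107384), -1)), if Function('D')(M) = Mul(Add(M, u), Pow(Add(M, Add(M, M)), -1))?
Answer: Rational(-690054817738489, 1215669926460000) ≈ -0.56763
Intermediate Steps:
u = Rational(-430467, 417490) (u = Add(Mul(-16, Rational(-1, 1006)), Mul(-869, Rational(1, 830))) = Add(Rational(8, 503), Rational(-869, 830)) = Rational(-430467, 417490) ≈ -1.0311)
Function('D')(M) = Mul(Rational(1, 3), Pow(M, -1), Add(Rational(-430467, 417490), M)) (Function('D')(M) = Mul(Add(M, Rational(-430467, 417490)), Pow(Add(M, Add(M, M)), -1)) = Mul(Add(Rational(-430467, 417490), M), Pow(Add(M, Mul(2, M)), -1)) = Mul(Add(Rational(-430467, 417490), M), Pow(Mul(3, M), -1)) = Mul(Add(Rational(-430467, 417490), M), Mul(Rational(1, 3), Pow(M, -1))) = Mul(Rational(1, 3), Pow(M, -1), Add(Rational(-430467, 417490), M)))
Mul(Add(Function('D')(1650), -1001737), Pow(Add(-2342624, 4107384), -1)) = Mul(Add(Mul(Rational(1, 1252470), Pow(1650, -1), Add(-430467, Mul(417490, 1650))), -1001737), Pow(Add(-2342624, 4107384), -1)) = Mul(Add(Mul(Rational(1, 1252470), Rational(1, 1650), Add(-430467, 688858500)), -1001737), Pow(1764760, -1)) = Mul(Add(Mul(Rational(1, 1252470), Rational(1, 1650), 688428033), -1001737), Rational(1, 1764760)) = Mul(Add(Rational(229476011, 688858500), -1001737), Rational(1, 1764760)) = Mul(Rational(-690054817738489, 688858500), Rational(1, 1764760)) = Rational(-690054817738489, 1215669926460000)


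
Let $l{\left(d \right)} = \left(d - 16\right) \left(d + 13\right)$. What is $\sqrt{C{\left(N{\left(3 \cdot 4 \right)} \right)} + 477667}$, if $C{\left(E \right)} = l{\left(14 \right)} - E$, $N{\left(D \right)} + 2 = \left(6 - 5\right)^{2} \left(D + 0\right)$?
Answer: $399 \sqrt{3} \approx 691.09$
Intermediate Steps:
$l{\left(d \right)} = \left(-16 + d\right) \left(13 + d\right)$
$N{\left(D \right)} = -2 + D$ ($N{\left(D \right)} = -2 + \left(6 - 5\right)^{2} \left(D + 0\right) = -2 + 1^{2} D = -2 + 1 D = -2 + D$)
$C{\left(E \right)} = -54 - E$ ($C{\left(E \right)} = \left(-208 + 14^{2} - 42\right) - E = \left(-208 + 196 - 42\right) - E = -54 - E$)
$\sqrt{C{\left(N{\left(3 \cdot 4 \right)} \right)} + 477667} = \sqrt{\left(-54 - \left(-2 + 3 \cdot 4\right)\right) + 477667} = \sqrt{\left(-54 - \left(-2 + 12\right)\right) + 477667} = \sqrt{\left(-54 - 10\right) + 477667} = \sqrt{-64 + 477667} = \sqrt{477603} = 399 \sqrt{3}$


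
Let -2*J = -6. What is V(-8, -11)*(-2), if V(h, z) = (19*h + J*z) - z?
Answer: 348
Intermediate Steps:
J = 3 (J = -1/2*(-6) = 3)
V(h, z) = 2*z + 19*h (V(h, z) = (19*h + 3*z) - z = (3*z + 19*h) - z = 2*z + 19*h)
V(-8, -11)*(-2) = (2*(-11) + 19*(-8))*(-2) = (-22 - 152)*(-2) = -174*(-2) = 348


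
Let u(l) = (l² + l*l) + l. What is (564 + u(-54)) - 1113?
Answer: 5229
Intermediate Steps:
u(l) = l + 2*l² (u(l) = (l² + l²) + l = 2*l² + l = l + 2*l²)
(564 + u(-54)) - 1113 = (564 - 54*(1 + 2*(-54))) - 1113 = (564 - 54*(1 - 108)) - 1113 = (564 - 54*(-107)) - 1113 = (564 + 5778) - 1113 = 6342 - 1113 = 5229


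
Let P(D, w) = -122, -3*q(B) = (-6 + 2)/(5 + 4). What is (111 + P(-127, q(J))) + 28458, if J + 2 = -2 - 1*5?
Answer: 28447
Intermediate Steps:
J = -9 (J = -2 + (-2 - 1*5) = -2 + (-2 - 5) = -2 - 7 = -9)
q(B) = 4/27 (q(B) = -(-6 + 2)/(3*(5 + 4)) = -(-4)/(3*9) = -⅓*(-4/9) = 4/27)
(111 + P(-127, q(J))) + 28458 = (111 - 122) + 28458 = -11 + 28458 = 28447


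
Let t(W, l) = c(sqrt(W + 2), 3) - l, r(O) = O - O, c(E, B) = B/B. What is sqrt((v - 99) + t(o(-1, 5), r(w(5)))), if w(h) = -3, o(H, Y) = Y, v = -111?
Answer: I*sqrt(209) ≈ 14.457*I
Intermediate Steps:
c(E, B) = 1
r(O) = 0
t(W, l) = 1 - l
sqrt((v - 99) + t(o(-1, 5), r(w(5)))) = sqrt((-111 - 99) + (1 - 1*0)) = sqrt(-210 + (1 + 0)) = sqrt(-210 + 1) = sqrt(-209) = I*sqrt(209)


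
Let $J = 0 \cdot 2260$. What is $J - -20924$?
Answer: $20924$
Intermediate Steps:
$J = 0$
$J - -20924 = 0 - -20924 = 0 + 20924 = 20924$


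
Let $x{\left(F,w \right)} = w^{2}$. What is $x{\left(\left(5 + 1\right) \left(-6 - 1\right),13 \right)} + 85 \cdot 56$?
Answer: $4929$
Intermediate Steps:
$x{\left(\left(5 + 1\right) \left(-6 - 1\right),13 \right)} + 85 \cdot 56 = 13^{2} + 85 \cdot 56 = 169 + 4760 = 4929$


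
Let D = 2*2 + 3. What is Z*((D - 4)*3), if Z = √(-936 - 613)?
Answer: 9*I*√1549 ≈ 354.22*I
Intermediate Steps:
D = 7 (D = 4 + 3 = 7)
Z = I*√1549 (Z = √(-1549) = I*√1549 ≈ 39.357*I)
Z*((D - 4)*3) = (I*√1549)*((7 - 4)*3) = (I*√1549)*(3*3) = (I*√1549)*9 = 9*I*√1549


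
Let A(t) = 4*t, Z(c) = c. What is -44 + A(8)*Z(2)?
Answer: 20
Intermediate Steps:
-44 + A(8)*Z(2) = -44 + (4*8)*2 = -44 + 32*2 = -44 + 64 = 20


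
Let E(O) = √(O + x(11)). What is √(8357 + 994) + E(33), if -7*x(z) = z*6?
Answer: 3*√1039 + √1155/7 ≈ 101.56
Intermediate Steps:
x(z) = -6*z/7 (x(z) = -z*6/7 = -6*z/7)
E(O) = √(-66/7 + O) (E(O) = √(O - 6/7*11) = √(O - 66/7) = √(-66/7 + O))
√(8357 + 994) + E(33) = √(8357 + 994) + √(-462 + 49*33)/7 = √9351 + √(-462 + 1617)/7 = 3*√1039 + √1155/7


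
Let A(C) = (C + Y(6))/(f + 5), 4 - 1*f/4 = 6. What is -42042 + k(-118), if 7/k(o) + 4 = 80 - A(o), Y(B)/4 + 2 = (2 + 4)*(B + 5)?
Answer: -5129117/122 ≈ -42042.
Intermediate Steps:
f = -8 (f = 16 - 4*6 = 16 - 24 = -8)
Y(B) = 112 + 24*B (Y(B) = -8 + 4*((2 + 4)*(B + 5)) = -8 + 4*(6*(5 + B)) = -8 + 4*(30 + 6*B) = -8 + (120 + 24*B) = 112 + 24*B)
A(C) = -256/3 - C/3 (A(C) = (C + (112 + 24*6))/(-8 + 5) = (C + (112 + 144))/(-3) = (C + 256)*(-1/3) = (256 + C)*(-1/3) = -256/3 - C/3)
k(o) = 7/(484/3 + o/3) (k(o) = 7/(-4 + (80 - (-256/3 - o/3))) = 7/(-4 + (80 + (256/3 + o/3))) = 7/(-4 + (496/3 + o/3)) = 7/(484/3 + o/3))
-42042 + k(-118) = -42042 + 21/(484 - 118) = -42042 + 21/366 = -42042 + 21*(1/366) = -42042 + 7/122 = -5129117/122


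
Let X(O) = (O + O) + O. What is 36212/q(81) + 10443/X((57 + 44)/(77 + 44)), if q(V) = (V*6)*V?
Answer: 8292327989/1987983 ≈ 4171.2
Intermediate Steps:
q(V) = 6*V**2 (q(V) = (6*V)*V = 6*V**2)
X(O) = 3*O (X(O) = 2*O + O = 3*O)
36212/q(81) + 10443/X((57 + 44)/(77 + 44)) = 36212/((6*81**2)) + 10443/((3*((57 + 44)/(77 + 44)))) = 36212/((6*6561)) + 10443/((3*(101/121))) = 36212/39366 + 10443/((3*(101*(1/121)))) = 36212*(1/39366) + 10443/((3*(101/121))) = 18106/19683 + 10443/(303/121) = 18106/19683 + 10443*(121/303) = 18106/19683 + 421201/101 = 8292327989/1987983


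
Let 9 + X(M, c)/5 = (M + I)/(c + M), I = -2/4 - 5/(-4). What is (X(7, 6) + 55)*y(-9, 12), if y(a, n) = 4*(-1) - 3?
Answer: -4725/52 ≈ -90.865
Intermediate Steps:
y(a, n) = -7 (y(a, n) = -4 - 3 = -7)
I = ¾ (I = -2*¼ - 5*(-¼) = -½ + 5/4 = ¾ ≈ 0.75000)
X(M, c) = -45 + 5*(¾ + M)/(M + c) (X(M, c) = -45 + 5*((M + ¾)/(c + M)) = -45 + 5*((¾ + M)/(M + c)) = -45 + 5*(¾ + M)/(M + c))
(X(7, 6) + 55)*y(-9, 12) = ((15/4 - 45*6 - 40*7)/(7 + 6) + 55)*(-7) = ((15/4 - 270 - 280)/13 + 55)*(-7) = ((1/13)*(-2185/4) + 55)*(-7) = (-2185/52 + 55)*(-7) = (675/52)*(-7) = -4725/52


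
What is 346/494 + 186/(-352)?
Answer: 7477/43472 ≈ 0.17200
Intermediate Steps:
346/494 + 186/(-352) = 346*(1/494) + 186*(-1/352) = 173/247 - 93/176 = 7477/43472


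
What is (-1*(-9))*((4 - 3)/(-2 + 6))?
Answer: 9/4 ≈ 2.2500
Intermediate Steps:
(-1*(-9))*((4 - 3)/(-2 + 6)) = 9*(1/4) = 9/4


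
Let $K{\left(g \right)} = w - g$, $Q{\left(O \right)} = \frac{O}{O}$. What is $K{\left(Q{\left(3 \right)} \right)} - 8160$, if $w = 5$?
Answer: $-8156$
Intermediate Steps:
$Q{\left(O \right)} = 1$
$K{\left(g \right)} = 5 - g$
$K{\left(Q{\left(3 \right)} \right)} - 8160 = \left(5 - 1\right) - 8160 = 4 - 8160 = -8156$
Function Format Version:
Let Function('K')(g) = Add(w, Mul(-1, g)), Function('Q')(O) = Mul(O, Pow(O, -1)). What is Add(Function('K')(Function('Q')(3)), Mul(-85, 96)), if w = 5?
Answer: -8156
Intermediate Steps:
Function('Q')(O) = 1
Function('K')(g) = Add(5, Mul(-1, g))
Add(Function('K')(Function('Q')(3)), Mul(-85, 96)) = Add(Add(5, Mul(-1, 1)), Mul(-85, 96)) = Add(Add(5, -1), -8160) = Add(4, -8160) = -8156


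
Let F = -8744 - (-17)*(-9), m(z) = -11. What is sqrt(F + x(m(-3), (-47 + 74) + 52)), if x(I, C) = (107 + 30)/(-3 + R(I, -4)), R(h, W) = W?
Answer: 4*I*sqrt(27307)/7 ≈ 94.428*I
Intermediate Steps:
F = -8897 (F = -8744 - 1*153 = -8744 - 153 = -8897)
x(I, C) = -137/7 (x(I, C) = (107 + 30)/(-3 - 4) = 137/(-7) = 137*(-1/7) = -137/7)
sqrt(F + x(m(-3), (-47 + 74) + 52)) = sqrt(-8897 - 137/7) = sqrt(-62416/7) = 4*I*sqrt(27307)/7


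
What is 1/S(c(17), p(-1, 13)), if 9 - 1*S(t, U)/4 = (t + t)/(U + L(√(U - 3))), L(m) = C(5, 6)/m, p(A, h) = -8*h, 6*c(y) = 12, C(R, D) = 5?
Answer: 2092109/75637780 + I*√107/18909445 ≈ 0.02766 + 5.4703e-7*I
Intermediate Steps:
c(y) = 2 (c(y) = (⅙)*12 = 2)
L(m) = 5/m
S(t, U) = 36 - 8*t/(U + 5/√(-3 + U)) (S(t, U) = 36 - 4*(t + t)/(U + 5/(√(U - 3))) = 36 - 4*2*t/(U + 5/(√(-3 + U))) = 36 - 4*2*t/(U + 5/√(-3 + U)) = 36 - 8*t/(U + 5/√(-3 + U)))
1/S(c(17), p(-1, 13)) = 1/(4*(45 + √(-3 - 8*13)*(-2*2 + 9*(-8*13)))/(5 + (-8*13)*√(-3 - 8*13))) = 1/(4*(45 + √(-3 - 104)*(-4 + 9*(-104)))/(5 - 104*√(-3 - 104))) = 1/(4*(45 + √(-107)*(-4 - 936))/(5 - 104*I*√107)) = 1/(4*(45 + (I*√107)*(-940))/(5 - 104*I*√107)) = 1/(4*(45 - 940*I*√107)/(5 - 104*I*√107)) = (5 - 104*I*√107)/(4*(45 - 940*I*√107))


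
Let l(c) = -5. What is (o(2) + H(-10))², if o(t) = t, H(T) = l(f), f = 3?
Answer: 9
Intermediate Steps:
H(T) = -5
(o(2) + H(-10))² = (2 - 5)² = (-3)² = 9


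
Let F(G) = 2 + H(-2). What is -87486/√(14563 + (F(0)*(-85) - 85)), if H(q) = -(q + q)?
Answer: -14581*√97/194 ≈ -740.24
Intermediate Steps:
H(q) = -2*q
F(G) = 6 (F(G) = 2 - 2*(-2) = 2 + 4 = 6)
-87486/√(14563 + (F(0)*(-85) - 85)) = -87486/√(14563 + (6*(-85) - 85)) = -87486/√(14563 + (-510 - 85)) = -87486/√(14563 - 595) = -87486*√97/1164 = -14581*√97/194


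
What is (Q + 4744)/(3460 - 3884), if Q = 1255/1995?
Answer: -35719/3192 ≈ -11.190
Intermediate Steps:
Q = 251/399 (Q = 1255*(1/1995) = 251/399 ≈ 0.62907)
(Q + 4744)/(3460 - 3884) = (251/399 + 4744)/(3460 - 3884) = (1893107/399)/(-424) = (1893107/399)*(-1/424) = -35719/3192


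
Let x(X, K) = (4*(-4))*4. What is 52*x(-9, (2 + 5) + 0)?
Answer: -3328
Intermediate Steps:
x(X, K) = -64 (x(X, K) = -16*4 = -64)
52*x(-9, (2 + 5) + 0) = 52*(-64) = -3328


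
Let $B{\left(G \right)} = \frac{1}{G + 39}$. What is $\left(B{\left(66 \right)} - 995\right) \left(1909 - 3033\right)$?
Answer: $\frac{117428776}{105} \approx 1.1184 \cdot 10^{6}$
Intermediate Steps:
$B{\left(G \right)} = \frac{1}{39 + G}$
$\left(B{\left(66 \right)} - 995\right) \left(1909 - 3033\right) = \left(\frac{1}{39 + 66} - 995\right) \left(1909 - 3033\right) = \left(\frac{1}{105} - 995\right) \left(-1124\right) = \left(- \frac{104474}{105}\right) \left(-1124\right) = \frac{117428776}{105}$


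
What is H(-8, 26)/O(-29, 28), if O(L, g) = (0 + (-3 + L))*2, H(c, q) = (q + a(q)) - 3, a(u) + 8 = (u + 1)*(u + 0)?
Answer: -717/64 ≈ -11.203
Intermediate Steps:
a(u) = -8 + u*(1 + u) (a(u) = -8 + (u + 1)*(u + 0) = -8 + (1 + u)*u = -8 + u*(1 + u))
H(c, q) = -11 + q² + 2*q (H(c, q) = (q + (-8 + q + q²)) - 3 = (-8 + q² + 2*q) - 3 = -11 + q² + 2*q)
O(L, g) = -6 + 2*L (O(L, g) = (-3 + L)*2 = -6 + 2*L)
H(-8, 26)/O(-29, 28) = (-11 + 26² + 2*26)/(-6 + 2*(-29)) = (-11 + 676 + 52)/(-6 - 58) = 717/(-64) = 717*(-1/64) = -717/64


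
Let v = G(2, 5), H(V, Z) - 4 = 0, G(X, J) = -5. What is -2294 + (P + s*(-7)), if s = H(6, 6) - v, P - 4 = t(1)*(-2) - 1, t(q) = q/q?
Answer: -2356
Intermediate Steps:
t(q) = 1
P = 1 (P = 4 + (1*(-2) - 1) = 4 + (-2 - 1) = 4 - 3 = 1)
H(V, Z) = 4 (H(V, Z) = 4 + 0 = 4)
v = -5
s = 9 (s = 4 - 1*(-5) = 4 + 5 = 9)
-2294 + (P + s*(-7)) = -2294 + (1 + 9*(-7)) = -2294 + (1 - 63) = -2294 - 62 = -2356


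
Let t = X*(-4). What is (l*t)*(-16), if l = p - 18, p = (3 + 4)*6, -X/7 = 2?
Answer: -21504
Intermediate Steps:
X = -14 (X = -7*2 = -14)
p = 42 (p = 7*6 = 42)
l = 24 (l = 42 - 18 = 24)
t = 56 (t = -14*(-4) = 56)
(l*t)*(-16) = (24*56)*(-16) = 1344*(-16) = -21504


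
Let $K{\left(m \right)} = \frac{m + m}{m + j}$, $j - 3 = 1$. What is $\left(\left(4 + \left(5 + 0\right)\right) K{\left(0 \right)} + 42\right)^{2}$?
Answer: $1764$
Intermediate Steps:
$j = 4$ ($j = 3 + 1 = 4$)
$K{\left(m \right)} = \frac{2 m}{4 + m}$ ($K{\left(m \right)} = \frac{m + m}{m + 4} = \frac{2 m}{4 + m}$)
$\left(\left(4 + \left(5 + 0\right)\right) K{\left(0 \right)} + 42\right)^{2} = \left(\left(4 + \left(5 + 0\right)\right) 2 \cdot 0 \frac{1}{4 + 0} + 42\right)^{2} = \left(\left(4 + 5\right) 2 \cdot 0 \cdot \frac{1}{4} + 42\right)^{2} = \left(9 \cdot 2 \cdot 0 \cdot \frac{1}{4} + 42\right)^{2} = \left(9 \cdot 0 + 42\right)^{2} = \left(0 + 42\right)^{2} = 42^{2} = 1764$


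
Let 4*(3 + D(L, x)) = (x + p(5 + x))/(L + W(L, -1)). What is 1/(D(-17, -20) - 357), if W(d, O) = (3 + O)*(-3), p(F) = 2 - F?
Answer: -92/33117 ≈ -0.0027780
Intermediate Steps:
W(d, O) = -9 - 3*O
D(L, x) = -3 - 3/(4*(-6 + L)) (D(L, x) = -3 + ((x + (2 - (5 + x)))/(L + (-9 - 3*(-1))))/4 = -3 + ((x + (2 + (-5 - x)))/(L + (-9 + 3)))/4 = -3 + ((x + (-3 - x))/(L - 6))/4 = -3 + (-3/(-6 + L))/4 = -3 - 3/(4*(-6 + L)))
1/(D(-17, -20) - 357) = 1/(3*(23 - 4*(-17))/(4*(-6 - 17)) - 357) = 1/((¾)*(23 + 68)/(-23) - 357) = 1/((¾)*(-1/23)*91 - 357) = 1/(-273/92 - 357) = 1/(-33117/92) = -92/33117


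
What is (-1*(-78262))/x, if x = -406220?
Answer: -39131/203110 ≈ -0.19266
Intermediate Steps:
(-1*(-78262))/x = -1*(-78262)/(-406220) = 78262*(-1/406220) = -39131/203110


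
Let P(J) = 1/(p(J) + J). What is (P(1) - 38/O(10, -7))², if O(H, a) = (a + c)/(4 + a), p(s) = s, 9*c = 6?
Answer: 1225/4 ≈ 306.25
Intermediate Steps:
c = ⅔ (c = (⅑)*6 = ⅔ ≈ 0.66667)
O(H, a) = (⅔ + a)/(4 + a) (O(H, a) = (a + ⅔)/(4 + a) = (⅔ + a)/(4 + a))
P(J) = 1/(2*J) (P(J) = 1/(J + J) = 1/(2*J))
(P(1) - 38/O(10, -7))² = ((½)/1 - 38*(4 - 7)/(⅔ - 7))² = ((½)*1 - 38/(-19/3/(-3)))² = (½ - 38/((-⅓*(-19/3))))² = (½ - 38/19/9)² = (½ - 38*9/19)² = (½ - 18)² = (-35/2)² = 1225/4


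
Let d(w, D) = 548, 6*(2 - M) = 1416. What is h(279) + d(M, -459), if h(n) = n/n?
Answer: 549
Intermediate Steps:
M = -234 (M = 2 - ⅙*1416 = 2 - 236 = -234)
h(n) = 1
h(279) + d(M, -459) = 1 + 548 = 549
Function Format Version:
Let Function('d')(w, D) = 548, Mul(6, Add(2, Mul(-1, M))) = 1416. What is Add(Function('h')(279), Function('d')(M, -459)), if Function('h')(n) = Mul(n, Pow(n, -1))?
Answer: 549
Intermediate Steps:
M = -234 (M = Add(2, Mul(Rational(-1, 6), 1416)) = Add(2, -236) = -234)
Function('h')(n) = 1
Add(Function('h')(279), Function('d')(M, -459)) = Add(1, 548) = 549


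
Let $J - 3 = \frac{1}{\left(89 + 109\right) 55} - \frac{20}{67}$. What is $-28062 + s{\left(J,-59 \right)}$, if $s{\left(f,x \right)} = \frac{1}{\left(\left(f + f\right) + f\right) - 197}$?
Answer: $- \frac{1289202562416}{45941213} \approx -28062.0$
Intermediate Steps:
$J = \frac{1971157}{729630}$ ($J = 3 - \left(\frac{20}{67} - \frac{1}{\left(89 + 109\right) 55}\right) = 3 - \left(\frac{20}{67} - \frac{1}{198} \cdot \frac{1}{55}\right) = 3 + \left(\frac{1}{198} \cdot \frac{1}{55} - \frac{20}{67}\right) = 3 + \left(\frac{1}{10890} - \frac{20}{67}\right) = 3 - \frac{217733}{729630} = \frac{1971157}{729630} \approx 2.7016$)
$s{\left(f,x \right)} = \frac{1}{-197 + 3 f}$ ($s{\left(f,x \right)} = \frac{1}{\left(2 f + f\right) - 197} = \frac{1}{3 f - 197} = \frac{1}{-197 + 3 f}$)
$-28062 + s{\left(J,-59 \right)} = -28062 + \frac{1}{-197 + 3 \cdot \frac{1971157}{729630}} = -28062 + \frac{1}{-197 + \frac{1971157}{243210}} = -28062 + \frac{1}{- \frac{45941213}{243210}} = -28062 - \frac{243210}{45941213} = - \frac{1289202562416}{45941213}$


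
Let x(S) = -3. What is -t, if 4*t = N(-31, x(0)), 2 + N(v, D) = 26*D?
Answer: 20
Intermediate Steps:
N(v, D) = -2 + 26*D
t = -20 (t = (-2 + 26*(-3))/4 = (-2 - 78)/4 = (1/4)*(-80) = -20)
-t = -1*(-20) = 20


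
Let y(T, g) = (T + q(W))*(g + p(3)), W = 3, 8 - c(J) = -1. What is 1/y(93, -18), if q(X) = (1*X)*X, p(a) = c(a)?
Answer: -1/918 ≈ -0.0010893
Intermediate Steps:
c(J) = 9 (c(J) = 8 - 1*(-1) = 8 + 1 = 9)
p(a) = 9
q(X) = X**2 (q(X) = X*X = X**2)
y(T, g) = (9 + T)*(9 + g) (y(T, g) = (T + 3**2)*(g + 9) = (T + 9)*(9 + g) = (9 + T)*(9 + g))
1/y(93, -18) = 1/(81 + 9*93 + 9*(-18) + 93*(-18)) = 1/(81 + 837 - 162 - 1674) = 1/(-918) = -1/918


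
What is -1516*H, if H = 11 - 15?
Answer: 6064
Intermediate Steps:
H = -4
-1516*H = -1516*(-4) = 6064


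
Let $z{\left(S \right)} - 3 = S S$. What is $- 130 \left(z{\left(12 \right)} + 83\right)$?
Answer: $-29900$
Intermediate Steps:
$z{\left(S \right)} = 3 + S^{2}$ ($z{\left(S \right)} = 3 + S S = 3 + S^{2}$)
$- 130 \left(z{\left(12 \right)} + 83\right) = - 130 \left(\left(3 + 12^{2}\right) + 83\right) = - 130 \left(\left(3 + 144\right) + 83\right) = - 130 \left(147 + 83\right) = \left(-130\right) 230 = -29900$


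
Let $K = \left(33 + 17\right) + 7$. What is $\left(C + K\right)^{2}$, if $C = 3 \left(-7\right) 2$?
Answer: $225$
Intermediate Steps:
$C = -42$ ($C = \left(-21\right) 2 = -42$)
$K = 57$ ($K = 50 + 7 = 57$)
$\left(C + K\right)^{2} = \left(-42 + 57\right)^{2} = 15^{2} = 225$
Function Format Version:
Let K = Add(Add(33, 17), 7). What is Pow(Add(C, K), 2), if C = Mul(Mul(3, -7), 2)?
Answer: 225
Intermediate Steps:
C = -42 (C = Mul(-21, 2) = -42)
K = 57 (K = Add(50, 7) = 57)
Pow(Add(C, K), 2) = Pow(Add(-42, 57), 2) = Pow(15, 2) = 225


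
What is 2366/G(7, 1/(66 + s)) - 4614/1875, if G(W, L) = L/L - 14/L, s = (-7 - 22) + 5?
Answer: -2381556/366875 ≈ -6.4915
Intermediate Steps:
s = -24 (s = -29 + 5 = -24)
G(W, L) = 1 - 14/L
2366/G(7, 1/(66 + s)) - 4614/1875 = 2366/(((-14 + 1/(66 - 24))/(1/(66 - 24)))) - 4614/1875 = 2366/(((-14 + 1/42)/(1/42))) - 4614*1/1875 = 2366/(((-14 + 1/42)/(1/42))) - 1538/625 = 2366/((42*(-587/42))) - 1538/625 = 2366/(-587) - 1538/625 = 2366*(-1/587) - 1538/625 = -2366/587 - 1538/625 = -2381556/366875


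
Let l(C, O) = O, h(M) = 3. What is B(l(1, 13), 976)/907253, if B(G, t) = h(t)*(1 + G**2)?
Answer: 510/907253 ≈ 0.00056214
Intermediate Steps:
B(G, t) = 3 + 3*G**2 (B(G, t) = 3*(1 + G**2) = 3 + 3*G**2)
B(l(1, 13), 976)/907253 = (3 + 3*13**2)/907253 = (3 + 3*169)*(1/907253) = (3 + 507)*(1/907253) = 510*(1/907253) = 510/907253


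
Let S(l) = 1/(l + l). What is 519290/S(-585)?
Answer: -607569300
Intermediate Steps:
S(l) = 1/(2*l)
519290/S(-585) = 519290/(((½)/(-585))) = 519290/(((½)*(-1/585))) = 519290/(-1/1170) = 519290*(-1170) = -607569300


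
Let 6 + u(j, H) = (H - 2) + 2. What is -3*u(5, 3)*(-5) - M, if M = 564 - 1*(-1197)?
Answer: -1806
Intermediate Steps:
u(j, H) = -6 + H (u(j, H) = -6 + ((H - 2) + 2) = -6 + ((-2 + H) + 2) = -6 + H)
M = 1761 (M = 564 + 1197 = 1761)
-3*u(5, 3)*(-5) - M = -3*(-6 + 3)*(-5) - 1*1761 = -3*(-3)*(-5) - 1761 = 9*(-5) - 1761 = -45 - 1761 = -1806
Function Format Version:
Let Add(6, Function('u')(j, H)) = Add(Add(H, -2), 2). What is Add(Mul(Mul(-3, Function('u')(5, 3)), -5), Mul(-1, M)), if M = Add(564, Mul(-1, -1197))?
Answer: -1806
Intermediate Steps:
Function('u')(j, H) = Add(-6, H) (Function('u')(j, H) = Add(-6, Add(Add(H, -2), 2)) = Add(-6, Add(Add(-2, H), 2)) = Add(-6, H))
M = 1761 (M = Add(564, 1197) = 1761)
Add(Mul(Mul(-3, Function('u')(5, 3)), -5), Mul(-1, M)) = Add(Mul(Mul(-3, Add(-6, 3)), -5), Mul(-1, 1761)) = Add(Mul(Mul(-3, -3), -5), -1761) = Add(Mul(9, -5), -1761) = Add(-45, -1761) = -1806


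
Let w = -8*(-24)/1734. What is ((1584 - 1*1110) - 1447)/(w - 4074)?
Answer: 281197/1177354 ≈ 0.23884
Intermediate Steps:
w = 32/289 (w = 192*(1/1734) = 32/289 ≈ 0.11073)
((1584 - 1*1110) - 1447)/(w - 4074) = ((1584 - 1*1110) - 1447)/(32/289 - 4074) = ((1584 - 1110) - 1447)/(-1177354/289) = (474 - 1447)*(-289/1177354) = -973*(-289/1177354) = 281197/1177354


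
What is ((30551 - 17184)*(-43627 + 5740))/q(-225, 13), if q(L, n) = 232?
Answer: -506435529/232 ≈ -2.1829e+6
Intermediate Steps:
((30551 - 17184)*(-43627 + 5740))/q(-225, 13) = ((30551 - 17184)*(-43627 + 5740))/232 = (13367*(-37887))*(1/232) = -506435529*1/232 = -506435529/232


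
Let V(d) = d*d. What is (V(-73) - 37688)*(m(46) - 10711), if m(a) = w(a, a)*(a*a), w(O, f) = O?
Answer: -2803098375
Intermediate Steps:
m(a) = a**3 (m(a) = a*(a*a) = a*a**2 = a**3)
V(d) = d**2
(V(-73) - 37688)*(m(46) - 10711) = ((-73)**2 - 37688)*(46**3 - 10711) = (5329 - 37688)*(97336 - 10711) = -32359*86625 = -2803098375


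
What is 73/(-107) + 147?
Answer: 15656/107 ≈ 146.32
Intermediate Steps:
73/(-107) + 147 = 73*(-1/107) + 147 = -73/107 + 147 = 15656/107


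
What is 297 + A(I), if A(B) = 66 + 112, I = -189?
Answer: 475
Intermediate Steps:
A(B) = 178
297 + A(I) = 297 + 178 = 475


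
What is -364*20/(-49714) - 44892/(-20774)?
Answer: 85106986/36884237 ≈ 2.3074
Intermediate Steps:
-364*20/(-49714) - 44892/(-20774) = -7280*(-1/49714) - 44892*(-1/20774) = 520/3551 + 22446/10387 = 85106986/36884237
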